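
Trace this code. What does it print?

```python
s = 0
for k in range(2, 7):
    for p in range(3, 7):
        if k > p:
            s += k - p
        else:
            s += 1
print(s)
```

k=2,p=3: not 2>3, s = 0+1 = 1
k=2,p=4: not 2>4, s = 1+1 = 2
k=2,p=5: not 2>5, s = 2+1 = 3
k=2,p=6: not 2>6, s = 3+1 = 4
k=3,p=3: not 3>3, s = 4+1 = 5
k=3,p=4: not 3>4, s = 5+1 = 6
k=3,p=5: not 3>5, s = 6+1 = 7
k=3,p=6: not 3>6, s = 7+1 = 8
k=4,p=3: 4>3, s = 8+1 = 9
k=4,p=4: not 4>4, s = 9+1 = 10
k=4,p=5: not 4>5, s = 10+1 = 11
k=4,p=6: not 4>6, s = 11+1 = 12
k=5,p=3: 5>3, s = 12+2 = 14
k=5,p=4: 5>4, s = 14+1 = 15
k=5,p=5: not 5>5, s = 15+1 = 16
k=5,p=6: not 5>6, s = 16+1 = 17
k=6,p=3: 6>3, s = 17+3 = 20
k=6,p=4: 6>4, s = 20+2 = 22
k=6,p=5: 6>5, s = 22+1 = 23
k=6,p=6: not 6>6, s = 23+1 = 24

24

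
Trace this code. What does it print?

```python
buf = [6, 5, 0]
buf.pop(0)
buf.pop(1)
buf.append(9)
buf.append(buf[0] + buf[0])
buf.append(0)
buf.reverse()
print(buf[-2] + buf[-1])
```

14

pop(0) removes 6 → [5, 0]
pop(1) removes 0 → [5]
append 9 → [5, 9]
append buf[0]+buf[0] = 5+5 = 10 → [5, 9, 10]
append 0 → [5, 9, 10, 0]
reverse → [0, 10, 9, 5]
buf[-2]+buf[-1] = 9+5 = 14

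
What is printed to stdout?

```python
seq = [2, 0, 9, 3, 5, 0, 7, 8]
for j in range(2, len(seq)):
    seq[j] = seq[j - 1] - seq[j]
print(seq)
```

[2, 0, -9, -12, -17, -17, -24, -32]

j=2: seq[2] = 0-9 = -9 → [2, 0, -9, 3, 5, 0, 7, 8]
j=3: seq[3] = (-9)-3 = -12 → [2, 0, -9, -12, 5, 0, 7, 8]
j=4: seq[4] = (-12)-5 = -17 → [2, 0, -9, -12, -17, 0, 7, 8]
j=5: seq[5] = (-17)-0 = -17 → [2, 0, -9, -12, -17, -17, 7, 8]
j=6: seq[6] = (-17)-7 = -24 → [2, 0, -9, -12, -17, -17, -24, 8]
j=7: seq[7] = (-24)-8 = -32 → [2, 0, -9, -12, -17, -17, -24, -32]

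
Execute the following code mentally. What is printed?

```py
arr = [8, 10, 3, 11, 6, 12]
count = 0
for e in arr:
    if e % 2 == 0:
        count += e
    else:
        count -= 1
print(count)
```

e=8: even, count = 0+8 = 8
e=10: even, count = 8+10 = 18
e=3: not even, count = 18-1 = 17
e=11: not even, count = 17-1 = 16
e=6: even, count = 16+6 = 22
e=12: even, count = 22+12 = 34

34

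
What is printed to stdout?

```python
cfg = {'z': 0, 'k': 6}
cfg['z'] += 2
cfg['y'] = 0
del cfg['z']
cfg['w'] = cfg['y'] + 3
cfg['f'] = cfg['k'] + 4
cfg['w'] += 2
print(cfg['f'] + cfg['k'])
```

16

cfg['z'] = 0+2 = 2 → {'z': 2, 'k': 6}
cfg['y'] = 0 → {'z': 2, 'k': 6, 'y': 0}
del 'z' → {'k': 6, 'y': 0}
cfg['w'] = cfg['y']+3 = 3 → {'k': 6, 'y': 0, 'w': 3}
cfg['f'] = cfg['k']+4 = 10 → {'k': 6, 'y': 0, 'w': 3, 'f': 10}
cfg['w'] = 3+2 = 5 → {'k': 6, 'y': 0, 'w': 5, 'f': 10}
cfg['f']+cfg['k'] = 10+6 = 16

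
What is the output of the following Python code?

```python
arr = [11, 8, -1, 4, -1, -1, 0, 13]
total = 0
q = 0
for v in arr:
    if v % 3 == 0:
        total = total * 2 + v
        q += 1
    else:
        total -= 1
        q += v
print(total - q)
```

v=11: not %3==0, total = 0-1 = -1; q=11
v=8: not %3==0, total = (-1)-1 = -2; q=19
v=-1: not %3==0, total = (-2)-1 = -3; q=18
v=4: not %3==0, total = (-3)-1 = -4; q=22
v=-1: not %3==0, total = (-4)-1 = -5; q=21
v=-1: not %3==0, total = (-5)-1 = -6; q=20
v=0: %3==0, total = (-6)*2+0 = -12; q=21
v=13: not %3==0, total = (-12)-1 = -13; q=34
total-q = (-13)-34 = -47

-47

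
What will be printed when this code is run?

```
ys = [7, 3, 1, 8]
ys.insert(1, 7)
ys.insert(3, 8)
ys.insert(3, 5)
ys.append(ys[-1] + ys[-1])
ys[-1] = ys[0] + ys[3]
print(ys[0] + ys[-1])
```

insert 7 at 1 → [7, 7, 3, 1, 8]
insert 8 at 3 → [7, 7, 3, 8, 1, 8]
insert 5 at 3 → [7, 7, 3, 5, 8, 1, 8]
append ys[-1]+ys[-1] = 8+8 = 16 → [7, 7, 3, 5, 8, 1, 8, 16]
ys[-1] = ys[0]+ys[3] = 7+5 = 12 → [7, 7, 3, 5, 8, 1, 8, 12]
ys[0]+ys[-1] = 7+12 = 19

19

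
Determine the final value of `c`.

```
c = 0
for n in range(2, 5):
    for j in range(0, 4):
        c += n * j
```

54

n=2,j=0: c = 0+0 = 0
n=2,j=1: c = 0+2 = 2
n=2,j=2: c = 2+4 = 6
n=2,j=3: c = 6+6 = 12
n=3,j=0: c = 12+0 = 12
n=3,j=1: c = 12+3 = 15
n=3,j=2: c = 15+6 = 21
n=3,j=3: c = 21+9 = 30
n=4,j=0: c = 30+0 = 30
n=4,j=1: c = 30+4 = 34
n=4,j=2: c = 34+8 = 42
n=4,j=3: c = 42+12 = 54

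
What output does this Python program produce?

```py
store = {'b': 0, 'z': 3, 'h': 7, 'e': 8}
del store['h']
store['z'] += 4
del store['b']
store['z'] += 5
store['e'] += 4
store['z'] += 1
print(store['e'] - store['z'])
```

del 'h' → {'b': 0, 'z': 3, 'e': 8}
store['z'] = 3+4 = 7 → {'b': 0, 'z': 7, 'e': 8}
del 'b' → {'z': 7, 'e': 8}
store['z'] = 7+5 = 12 → {'z': 12, 'e': 8}
store['e'] = 8+4 = 12 → {'z': 12, 'e': 12}
store['z'] = 12+1 = 13 → {'z': 13, 'e': 12}
store['e']-store['z'] = 12-13 = -1

-1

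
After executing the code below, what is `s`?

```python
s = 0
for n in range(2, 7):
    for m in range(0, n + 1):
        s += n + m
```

165

n=2,m=0: s = 0+2 = 2
n=2,m=1: s = 2+3 = 5
n=2,m=2: s = 5+4 = 9
n=3,m=0: s = 9+3 = 12
n=3,m=1: s = 12+4 = 16
n=3,m=2: s = 16+5 = 21
n=3,m=3: s = 21+6 = 27
n=4,m=0: s = 27+4 = 31
n=4,m=1: s = 31+5 = 36
n=4,m=2: s = 36+6 = 42
n=4,m=3: s = 42+7 = 49
n=4,m=4: s = 49+8 = 57
n=5,m=0: s = 57+5 = 62
n=5,m=1: s = 62+6 = 68
n=5,m=2: s = 68+7 = 75
n=5,m=3: s = 75+8 = 83
n=5,m=4: s = 83+9 = 92
n=5,m=5: s = 92+10 = 102
n=6,m=0: s = 102+6 = 108
n=6,m=1: s = 108+7 = 115
n=6,m=2: s = 115+8 = 123
n=6,m=3: s = 123+9 = 132
n=6,m=4: s = 132+10 = 142
n=6,m=5: s = 142+11 = 153
n=6,m=6: s = 153+12 = 165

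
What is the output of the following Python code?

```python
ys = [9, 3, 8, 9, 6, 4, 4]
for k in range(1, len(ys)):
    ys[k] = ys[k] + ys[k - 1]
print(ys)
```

[9, 12, 20, 29, 35, 39, 43]

k=1: ys[1] = 3+9 = 12 → [9, 12, 8, 9, 6, 4, 4]
k=2: ys[2] = 8+12 = 20 → [9, 12, 20, 9, 6, 4, 4]
k=3: ys[3] = 9+20 = 29 → [9, 12, 20, 29, 6, 4, 4]
k=4: ys[4] = 6+29 = 35 → [9, 12, 20, 29, 35, 4, 4]
k=5: ys[5] = 4+35 = 39 → [9, 12, 20, 29, 35, 39, 4]
k=6: ys[6] = 4+39 = 43 → [9, 12, 20, 29, 35, 39, 43]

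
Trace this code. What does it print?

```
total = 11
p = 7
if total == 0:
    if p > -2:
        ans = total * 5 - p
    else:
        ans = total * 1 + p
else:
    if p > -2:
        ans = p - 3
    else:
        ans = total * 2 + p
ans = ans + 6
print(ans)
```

total=11, p=7
total == 0 is False; p > -2 is True
→ ans = p - 3 = 4
ans = 4+6 = 10

10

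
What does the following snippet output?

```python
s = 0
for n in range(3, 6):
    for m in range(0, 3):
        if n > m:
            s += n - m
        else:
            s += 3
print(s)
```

27

n=3,m=0: 3>0, s = 0+3 = 3
n=3,m=1: 3>1, s = 3+2 = 5
n=3,m=2: 3>2, s = 5+1 = 6
n=4,m=0: 4>0, s = 6+4 = 10
n=4,m=1: 4>1, s = 10+3 = 13
n=4,m=2: 4>2, s = 13+2 = 15
n=5,m=0: 5>0, s = 15+5 = 20
n=5,m=1: 5>1, s = 20+4 = 24
n=5,m=2: 5>2, s = 24+3 = 27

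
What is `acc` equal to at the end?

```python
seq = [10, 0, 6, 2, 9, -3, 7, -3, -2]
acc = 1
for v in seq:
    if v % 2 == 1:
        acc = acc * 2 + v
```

v=10: not odd
v=0: not odd
v=6: not odd
v=2: not odd
v=9: odd, acc = 1*2+9 = 11
v=-3: odd, acc = 11*2+(-3) = 19
v=7: odd, acc = 19*2+7 = 45
v=-3: odd, acc = 45*2+(-3) = 87
v=-2: not odd

87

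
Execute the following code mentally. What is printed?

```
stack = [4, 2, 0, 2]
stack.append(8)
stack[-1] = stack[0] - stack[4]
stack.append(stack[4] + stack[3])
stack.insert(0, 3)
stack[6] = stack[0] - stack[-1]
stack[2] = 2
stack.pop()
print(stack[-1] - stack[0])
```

append 8 → [4, 2, 0, 2, 8]
stack[-1] = stack[0]-stack[4] = 4-8 = -4 → [4, 2, 0, 2, -4]
append stack[4]+stack[3] = (-4)+2 = -2 → [4, 2, 0, 2, -4, -2]
insert 3 at 0 → [3, 4, 2, 0, 2, -4, -2]
stack[6] = stack[0]-stack[-1] = 3-(-2) = 5 → [3, 4, 2, 0, 2, -4, 5]
stack[2] = 2 → [3, 4, 2, 0, 2, -4, 5]
pop() removes 5 → [3, 4, 2, 0, 2, -4]
stack[-1]-stack[0] = (-4)-3 = -7

-7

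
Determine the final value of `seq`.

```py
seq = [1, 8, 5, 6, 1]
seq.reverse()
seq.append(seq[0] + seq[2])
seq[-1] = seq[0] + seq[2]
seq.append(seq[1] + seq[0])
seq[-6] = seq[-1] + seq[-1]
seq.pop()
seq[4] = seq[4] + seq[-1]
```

reverse → [1, 6, 5, 8, 1]
append seq[0]+seq[2] = 1+5 = 6 → [1, 6, 5, 8, 1, 6]
seq[-1] = seq[0]+seq[2] = 1+5 = 6 → [1, 6, 5, 8, 1, 6]
append seq[1]+seq[0] = 6+1 = 7 → [1, 6, 5, 8, 1, 6, 7]
seq[-6] = seq[-1]+seq[-1] = 7+7 = 14 → [1, 14, 5, 8, 1, 6, 7]
pop() removes 7 → [1, 14, 5, 8, 1, 6]
seq[4] = seq[4]+seq[-1] = 1+6 = 7 → [1, 14, 5, 8, 7, 6]

[1, 14, 5, 8, 7, 6]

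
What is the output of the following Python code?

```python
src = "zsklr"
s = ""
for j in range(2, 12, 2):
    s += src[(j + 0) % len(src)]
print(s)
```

krslz

j=2: add src[2]='k' → 'k'
j=4: add src[4]='r' → 'kr'
j=6: add src[1]='s' → 'krs'
j=8: add src[3]='l' → 'krsl'
j=10: add src[0]='z' → 'krslz'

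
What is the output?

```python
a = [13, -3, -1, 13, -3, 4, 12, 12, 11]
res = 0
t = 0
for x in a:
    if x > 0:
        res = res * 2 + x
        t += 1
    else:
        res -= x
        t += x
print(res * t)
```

x=13: >0, res = 0*2+13 = 13; t=1
x=-3: not >0, res = 13-(-3) = 16; t=-2
x=-1: not >0, res = 16-(-1) = 17; t=-3
x=13: >0, res = 17*2+13 = 47; t=-2
x=-3: not >0, res = 47-(-3) = 50; t=-5
x=4: >0, res = 50*2+4 = 104; t=-4
x=12: >0, res = 104*2+12 = 220; t=-3
x=12: >0, res = 220*2+12 = 452; t=-2
x=11: >0, res = 452*2+11 = 915; t=-1
res*t = 915*(-1) = -915

-915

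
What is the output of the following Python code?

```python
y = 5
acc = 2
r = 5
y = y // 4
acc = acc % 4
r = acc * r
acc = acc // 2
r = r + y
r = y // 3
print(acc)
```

1

y = 5//4 = 1
acc = 2%4 = 2
r = 2*5 = 10
acc = 2//2 = 1
r = 10+1 = 11
r = 1//3 = 0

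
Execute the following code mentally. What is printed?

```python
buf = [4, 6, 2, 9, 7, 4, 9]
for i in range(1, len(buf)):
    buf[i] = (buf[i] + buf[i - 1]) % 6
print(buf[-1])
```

5

i=1: buf[1] = (6+4)%6 = 4 → [4, 4, 2, 9, 7, 4, 9]
i=2: buf[2] = (2+4)%6 = 0 → [4, 4, 0, 9, 7, 4, 9]
i=3: buf[3] = (9+0)%6 = 3 → [4, 4, 0, 3, 7, 4, 9]
i=4: buf[4] = (7+3)%6 = 4 → [4, 4, 0, 3, 4, 4, 9]
i=5: buf[5] = (4+4)%6 = 2 → [4, 4, 0, 3, 4, 2, 9]
i=6: buf[6] = (9+2)%6 = 5 → [4, 4, 0, 3, 4, 2, 5]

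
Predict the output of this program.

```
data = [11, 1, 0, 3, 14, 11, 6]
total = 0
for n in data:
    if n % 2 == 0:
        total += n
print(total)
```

20

n=11: not even
n=1: not even
n=0: even, total = 0+0 = 0
n=3: not even
n=14: even, total = 0+14 = 14
n=11: not even
n=6: even, total = 14+6 = 20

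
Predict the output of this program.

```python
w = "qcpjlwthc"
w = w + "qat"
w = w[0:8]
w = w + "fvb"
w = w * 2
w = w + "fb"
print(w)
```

+ 'qat' → 'qcpjlwthcqat'
slice [0:8] → 'qcpjlwth'
+ 'fvb' → 'qcpjlwthfvb'
repeat ×2 → 'qcpjlwthfvbqcpjlwthfvb'
+ 'fb' → 'qcpjlwthfvbqcpjlwthfvbfb'

qcpjlwthfvbqcpjlwthfvbfb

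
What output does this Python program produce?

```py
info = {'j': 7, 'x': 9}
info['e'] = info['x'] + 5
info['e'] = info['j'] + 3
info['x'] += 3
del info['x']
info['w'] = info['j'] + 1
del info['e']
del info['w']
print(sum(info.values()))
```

info['e'] = info['x']+5 = 14 → {'j': 7, 'x': 9, 'e': 14}
info['e'] = info['j']+3 = 10 → {'j': 7, 'x': 9, 'e': 10}
info['x'] = 9+3 = 12 → {'j': 7, 'x': 12, 'e': 10}
del 'x' → {'j': 7, 'e': 10}
info['w'] = info['j']+1 = 8 → {'j': 7, 'e': 10, 'w': 8}
del 'e' → {'j': 7, 'w': 8}
del 'w' → {'j': 7}
sum of values = 7

7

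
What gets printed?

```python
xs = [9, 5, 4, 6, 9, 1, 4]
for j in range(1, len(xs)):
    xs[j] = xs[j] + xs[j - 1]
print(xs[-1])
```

38

j=1: xs[1] = 5+9 = 14 → [9, 14, 4, 6, 9, 1, 4]
j=2: xs[2] = 4+14 = 18 → [9, 14, 18, 6, 9, 1, 4]
j=3: xs[3] = 6+18 = 24 → [9, 14, 18, 24, 9, 1, 4]
j=4: xs[4] = 9+24 = 33 → [9, 14, 18, 24, 33, 1, 4]
j=5: xs[5] = 1+33 = 34 → [9, 14, 18, 24, 33, 34, 4]
j=6: xs[6] = 4+34 = 38 → [9, 14, 18, 24, 33, 34, 38]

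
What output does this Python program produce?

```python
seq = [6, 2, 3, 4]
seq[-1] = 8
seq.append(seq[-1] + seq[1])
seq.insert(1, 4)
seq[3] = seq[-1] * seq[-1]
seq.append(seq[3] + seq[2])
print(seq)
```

[6, 4, 2, 100, 8, 10, 102]

seq[-1] = 8 → [6, 2, 3, 8]
append seq[-1]+seq[1] = 8+2 = 10 → [6, 2, 3, 8, 10]
insert 4 at 1 → [6, 4, 2, 3, 8, 10]
seq[3] = seq[-1]*seq[-1] = 10*10 = 100 → [6, 4, 2, 100, 8, 10]
append seq[3]+seq[2] = 100+2 = 102 → [6, 4, 2, 100, 8, 10, 102]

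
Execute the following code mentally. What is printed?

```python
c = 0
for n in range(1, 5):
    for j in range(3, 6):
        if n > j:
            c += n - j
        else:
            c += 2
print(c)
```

23

n=1,j=3: not 1>3, c = 0+2 = 2
n=1,j=4: not 1>4, c = 2+2 = 4
n=1,j=5: not 1>5, c = 4+2 = 6
n=2,j=3: not 2>3, c = 6+2 = 8
n=2,j=4: not 2>4, c = 8+2 = 10
n=2,j=5: not 2>5, c = 10+2 = 12
n=3,j=3: not 3>3, c = 12+2 = 14
n=3,j=4: not 3>4, c = 14+2 = 16
n=3,j=5: not 3>5, c = 16+2 = 18
n=4,j=3: 4>3, c = 18+1 = 19
n=4,j=4: not 4>4, c = 19+2 = 21
n=4,j=5: not 4>5, c = 21+2 = 23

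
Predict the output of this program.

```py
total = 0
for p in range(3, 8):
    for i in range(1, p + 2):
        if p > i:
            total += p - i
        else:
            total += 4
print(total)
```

95

p=3,i=1: 3>1, total = 0+2 = 2
p=3,i=2: 3>2, total = 2+1 = 3
p=3,i=3: not 3>3, total = 3+4 = 7
p=3,i=4: not 3>4, total = 7+4 = 11
p=4,i=1: 4>1, total = 11+3 = 14
p=4,i=2: 4>2, total = 14+2 = 16
p=4,i=3: 4>3, total = 16+1 = 17
p=4,i=4: not 4>4, total = 17+4 = 21
p=4,i=5: not 4>5, total = 21+4 = 25
p=5,i=1: 5>1, total = 25+4 = 29
p=5,i=2: 5>2, total = 29+3 = 32
p=5,i=3: 5>3, total = 32+2 = 34
p=5,i=4: 5>4, total = 34+1 = 35
p=5,i=5: not 5>5, total = 35+4 = 39
p=5,i=6: not 5>6, total = 39+4 = 43
p=6,i=1: 6>1, total = 43+5 = 48
p=6,i=2: 6>2, total = 48+4 = 52
p=6,i=3: 6>3, total = 52+3 = 55
p=6,i=4: 6>4, total = 55+2 = 57
p=6,i=5: 6>5, total = 57+1 = 58
p=6,i=6: not 6>6, total = 58+4 = 62
p=6,i=7: not 6>7, total = 62+4 = 66
p=7,i=1: 7>1, total = 66+6 = 72
p=7,i=2: 7>2, total = 72+5 = 77
p=7,i=3: 7>3, total = 77+4 = 81
p=7,i=4: 7>4, total = 81+3 = 84
p=7,i=5: 7>5, total = 84+2 = 86
p=7,i=6: 7>6, total = 86+1 = 87
p=7,i=7: not 7>7, total = 87+4 = 91
p=7,i=8: not 7>8, total = 91+4 = 95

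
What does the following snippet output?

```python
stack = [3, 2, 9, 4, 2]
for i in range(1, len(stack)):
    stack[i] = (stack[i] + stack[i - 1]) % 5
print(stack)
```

[3, 0, 4, 3, 0]

i=1: stack[1] = (2+3)%5 = 0 → [3, 0, 9, 4, 2]
i=2: stack[2] = (9+0)%5 = 4 → [3, 0, 4, 4, 2]
i=3: stack[3] = (4+4)%5 = 3 → [3, 0, 4, 3, 2]
i=4: stack[4] = (2+3)%5 = 0 → [3, 0, 4, 3, 0]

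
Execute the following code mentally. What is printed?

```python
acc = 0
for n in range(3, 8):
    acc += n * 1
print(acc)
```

25

n=3: acc = 0+3*1 = 3
n=4: acc = 3+4*1 = 7
n=5: acc = 7+5*1 = 12
n=6: acc = 12+6*1 = 18
n=7: acc = 18+7*1 = 25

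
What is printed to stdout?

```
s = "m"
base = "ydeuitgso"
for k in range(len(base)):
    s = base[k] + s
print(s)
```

osgtiuedym

k=0: prepend 'y' → 'ym'
k=1: prepend 'd' → 'dym'
k=2: prepend 'e' → 'edym'
k=3: prepend 'u' → 'uedym'
k=4: prepend 'i' → 'iuedym'
k=5: prepend 't' → 'tiuedym'
k=6: prepend 'g' → 'gtiuedym'
k=7: prepend 's' → 'sgtiuedym'
k=8: prepend 'o' → 'osgtiuedym'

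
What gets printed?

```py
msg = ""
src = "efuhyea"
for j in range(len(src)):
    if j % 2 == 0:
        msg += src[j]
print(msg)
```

j=0: add 'e' → 'e'
j=1: skip
j=2: add 'u' → 'eu'
j=3: skip
j=4: add 'y' → 'euy'
j=5: skip
j=6: add 'a' → 'euya'

euya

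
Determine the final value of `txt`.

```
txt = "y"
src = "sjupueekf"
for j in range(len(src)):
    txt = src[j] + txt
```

j=0: prepend 's' → 'sy'
j=1: prepend 'j' → 'jsy'
j=2: prepend 'u' → 'ujsy'
j=3: prepend 'p' → 'pujsy'
j=4: prepend 'u' → 'upujsy'
j=5: prepend 'e' → 'eupujsy'
j=6: prepend 'e' → 'eeupujsy'
j=7: prepend 'k' → 'keeupujsy'
j=8: prepend 'f' → 'fkeeupujsy'

'fkeeupujsy'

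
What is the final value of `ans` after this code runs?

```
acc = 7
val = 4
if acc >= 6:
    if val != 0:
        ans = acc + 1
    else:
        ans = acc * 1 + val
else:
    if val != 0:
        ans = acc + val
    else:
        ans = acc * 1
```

8

acc=7, val=4
acc >= 6 is True; val != 0 is True
→ ans = acc + 1 = 8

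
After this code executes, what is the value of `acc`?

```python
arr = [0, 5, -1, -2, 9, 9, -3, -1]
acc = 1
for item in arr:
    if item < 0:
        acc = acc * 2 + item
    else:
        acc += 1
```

item=0: not <0, acc = 1+1 = 2
item=5: not <0, acc = 2+1 = 3
item=-1: <0, acc = 3*2+(-1) = 5
item=-2: <0, acc = 5*2+(-2) = 8
item=9: not <0, acc = 8+1 = 9
item=9: not <0, acc = 9+1 = 10
item=-3: <0, acc = 10*2+(-3) = 17
item=-1: <0, acc = 17*2+(-1) = 33

33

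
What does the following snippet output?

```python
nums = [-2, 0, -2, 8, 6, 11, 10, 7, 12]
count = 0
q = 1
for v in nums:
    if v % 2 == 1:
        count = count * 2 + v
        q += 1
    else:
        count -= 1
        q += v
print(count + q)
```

41

v=-2: not odd, count = 0-1 = -1; q=-1
v=0: not odd, count = (-1)-1 = -2; q=-1
v=-2: not odd, count = (-2)-1 = -3; q=-3
v=8: not odd, count = (-3)-1 = -4; q=5
v=6: not odd, count = (-4)-1 = -5; q=11
v=11: odd, count = (-5)*2+11 = 1; q=12
v=10: not odd, count = 1-1 = 0; q=22
v=7: odd, count = 0*2+7 = 7; q=23
v=12: not odd, count = 7-1 = 6; q=35
count+q = 6+35 = 41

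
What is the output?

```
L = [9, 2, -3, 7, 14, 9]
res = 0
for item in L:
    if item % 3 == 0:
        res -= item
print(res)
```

-15

item=9: %3==0, res = 0-9 = -9
item=2: not %3==0
item=-3: %3==0, res = (-9)-(-3) = -6
item=7: not %3==0
item=14: not %3==0
item=9: %3==0, res = (-6)-9 = -15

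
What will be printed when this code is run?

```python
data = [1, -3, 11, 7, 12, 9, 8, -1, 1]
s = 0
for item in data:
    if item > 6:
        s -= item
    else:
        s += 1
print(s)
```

item=1: not >6, s = 0+1 = 1
item=-3: not >6, s = 1+1 = 2
item=11: >6, s = 2-11 = -9
item=7: >6, s = (-9)-7 = -16
item=12: >6, s = (-16)-12 = -28
item=9: >6, s = (-28)-9 = -37
item=8: >6, s = (-37)-8 = -45
item=-1: not >6, s = (-45)+1 = -44
item=1: not >6, s = (-44)+1 = -43

-43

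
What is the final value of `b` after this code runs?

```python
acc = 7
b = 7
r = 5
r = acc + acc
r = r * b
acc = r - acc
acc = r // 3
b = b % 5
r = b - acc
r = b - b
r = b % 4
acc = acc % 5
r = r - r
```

2

r = 7+7 = 14
r = 14*7 = 98
acc = 98-7 = 91
acc = 98//3 = 32
b = 7%5 = 2
r = 2-32 = -30
r = 2-2 = 0
r = 2%4 = 2
acc = 32%5 = 2
r = 2-2 = 0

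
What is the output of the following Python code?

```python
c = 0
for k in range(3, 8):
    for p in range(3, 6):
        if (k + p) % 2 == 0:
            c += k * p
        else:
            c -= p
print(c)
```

132

k=3,p=3: even sum, c = 0+9 = 9
k=3,p=4: odd sum, c = 9-4 = 5
k=3,p=5: even sum, c = 5+15 = 20
k=4,p=3: odd sum, c = 20-3 = 17
k=4,p=4: even sum, c = 17+16 = 33
k=4,p=5: odd sum, c = 33-5 = 28
k=5,p=3: even sum, c = 28+15 = 43
k=5,p=4: odd sum, c = 43-4 = 39
k=5,p=5: even sum, c = 39+25 = 64
k=6,p=3: odd sum, c = 64-3 = 61
k=6,p=4: even sum, c = 61+24 = 85
k=6,p=5: odd sum, c = 85-5 = 80
k=7,p=3: even sum, c = 80+21 = 101
k=7,p=4: odd sum, c = 101-4 = 97
k=7,p=5: even sum, c = 97+35 = 132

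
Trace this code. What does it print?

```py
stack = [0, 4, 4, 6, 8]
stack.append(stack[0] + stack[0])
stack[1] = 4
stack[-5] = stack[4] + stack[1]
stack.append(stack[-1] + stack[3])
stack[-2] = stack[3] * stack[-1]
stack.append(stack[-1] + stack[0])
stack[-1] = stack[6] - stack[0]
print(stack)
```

[0, 12, 4, 6, 8, 36, 6, 6]

append stack[0]+stack[0] = 0+0 = 0 → [0, 4, 4, 6, 8, 0]
stack[1] = 4 → [0, 4, 4, 6, 8, 0]
stack[-5] = stack[4]+stack[1] = 8+4 = 12 → [0, 12, 4, 6, 8, 0]
append stack[-1]+stack[3] = 0+6 = 6 → [0, 12, 4, 6, 8, 0, 6]
stack[-2] = stack[3]*stack[-1] = 6*6 = 36 → [0, 12, 4, 6, 8, 36, 6]
append stack[-1]+stack[0] = 6+0 = 6 → [0, 12, 4, 6, 8, 36, 6, 6]
stack[-1] = stack[6]-stack[0] = 6-0 = 6 → [0, 12, 4, 6, 8, 36, 6, 6]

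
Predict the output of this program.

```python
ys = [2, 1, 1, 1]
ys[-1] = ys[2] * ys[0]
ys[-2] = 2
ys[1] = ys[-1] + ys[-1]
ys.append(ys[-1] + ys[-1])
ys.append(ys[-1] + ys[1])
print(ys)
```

ys[-1] = ys[2]*ys[0] = 1*2 = 2 → [2, 1, 1, 2]
ys[-2] = 2 → [2, 1, 2, 2]
ys[1] = ys[-1]+ys[-1] = 2+2 = 4 → [2, 4, 2, 2]
append ys[-1]+ys[-1] = 2+2 = 4 → [2, 4, 2, 2, 4]
append ys[-1]+ys[1] = 4+4 = 8 → [2, 4, 2, 2, 4, 8]

[2, 4, 2, 2, 4, 8]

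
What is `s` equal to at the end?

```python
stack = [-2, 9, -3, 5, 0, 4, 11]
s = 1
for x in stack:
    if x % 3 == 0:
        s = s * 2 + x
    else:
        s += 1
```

50

x=-2: not %3==0, s = 1+1 = 2
x=9: %3==0, s = 2*2+9 = 13
x=-3: %3==0, s = 13*2+(-3) = 23
x=5: not %3==0, s = 23+1 = 24
x=0: %3==0, s = 24*2+0 = 48
x=4: not %3==0, s = 48+1 = 49
x=11: not %3==0, s = 49+1 = 50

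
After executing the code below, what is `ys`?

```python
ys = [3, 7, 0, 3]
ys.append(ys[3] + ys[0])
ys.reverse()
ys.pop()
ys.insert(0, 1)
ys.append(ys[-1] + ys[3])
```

append ys[3]+ys[0] = 3+3 = 6 → [3, 7, 0, 3, 6]
reverse → [6, 3, 0, 7, 3]
pop() removes 3 → [6, 3, 0, 7]
insert 1 at 0 → [1, 6, 3, 0, 7]
append ys[-1]+ys[3] = 7+0 = 7 → [1, 6, 3, 0, 7, 7]

[1, 6, 3, 0, 7, 7]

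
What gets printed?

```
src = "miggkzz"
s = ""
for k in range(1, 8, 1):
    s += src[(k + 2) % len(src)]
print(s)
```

gkzzmig

k=1: add src[3]='g' → 'g'
k=2: add src[4]='k' → 'gk'
k=3: add src[5]='z' → 'gkz'
k=4: add src[6]='z' → 'gkzz'
k=5: add src[0]='m' → 'gkzzm'
k=6: add src[1]='i' → 'gkzzmi'
k=7: add src[2]='g' → 'gkzzmig'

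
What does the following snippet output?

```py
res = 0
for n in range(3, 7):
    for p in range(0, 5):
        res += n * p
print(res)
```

180

n=3,p=0: res = 0+0 = 0
n=3,p=1: res = 0+3 = 3
n=3,p=2: res = 3+6 = 9
n=3,p=3: res = 9+9 = 18
n=3,p=4: res = 18+12 = 30
n=4,p=0: res = 30+0 = 30
n=4,p=1: res = 30+4 = 34
n=4,p=2: res = 34+8 = 42
n=4,p=3: res = 42+12 = 54
n=4,p=4: res = 54+16 = 70
n=5,p=0: res = 70+0 = 70
n=5,p=1: res = 70+5 = 75
n=5,p=2: res = 75+10 = 85
n=5,p=3: res = 85+15 = 100
n=5,p=4: res = 100+20 = 120
n=6,p=0: res = 120+0 = 120
n=6,p=1: res = 120+6 = 126
n=6,p=2: res = 126+12 = 138
n=6,p=3: res = 138+18 = 156
n=6,p=4: res = 156+24 = 180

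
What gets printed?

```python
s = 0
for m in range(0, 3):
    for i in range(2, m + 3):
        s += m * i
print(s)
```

23

m=0,i=2: s = 0+0 = 0
m=1,i=2: s = 0+2 = 2
m=1,i=3: s = 2+3 = 5
m=2,i=2: s = 5+4 = 9
m=2,i=3: s = 9+6 = 15
m=2,i=4: s = 15+8 = 23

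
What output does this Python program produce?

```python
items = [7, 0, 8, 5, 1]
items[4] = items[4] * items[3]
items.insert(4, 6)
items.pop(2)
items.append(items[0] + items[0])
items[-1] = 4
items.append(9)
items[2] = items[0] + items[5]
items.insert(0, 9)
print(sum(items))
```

items[4] = items[4]*items[3] = 1*5 = 5 → [7, 0, 8, 5, 5]
insert 6 at 4 → [7, 0, 8, 5, 6, 5]
pop(2) removes 8 → [7, 0, 5, 6, 5]
append items[0]+items[0] = 7+7 = 14 → [7, 0, 5, 6, 5, 14]
items[-1] = 4 → [7, 0, 5, 6, 5, 4]
append 9 → [7, 0, 5, 6, 5, 4, 9]
items[2] = items[0]+items[5] = 7+4 = 11 → [7, 0, 11, 6, 5, 4, 9]
insert 9 at 0 → [9, 7, 0, 11, 6, 5, 4, 9]
sum = 51

51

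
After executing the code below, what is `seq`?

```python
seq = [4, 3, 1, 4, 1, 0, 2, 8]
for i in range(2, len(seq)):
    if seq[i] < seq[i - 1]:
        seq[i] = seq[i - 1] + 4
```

i=2: 1<3, seq[2] = 3+4 = 7 → [4, 3, 7, 4, 1, 0, 2, 8]
i=3: 4<7, seq[3] = 7+4 = 11 → [4, 3, 7, 11, 1, 0, 2, 8]
i=4: 1<11, seq[4] = 11+4 = 15 → [4, 3, 7, 11, 15, 0, 2, 8]
i=5: 0<15, seq[5] = 15+4 = 19 → [4, 3, 7, 11, 15, 19, 2, 8]
i=6: 2<19, seq[6] = 19+4 = 23 → [4, 3, 7, 11, 15, 19, 23, 8]
i=7: 8<23, seq[7] = 23+4 = 27 → [4, 3, 7, 11, 15, 19, 23, 27]

[4, 3, 7, 11, 15, 19, 23, 27]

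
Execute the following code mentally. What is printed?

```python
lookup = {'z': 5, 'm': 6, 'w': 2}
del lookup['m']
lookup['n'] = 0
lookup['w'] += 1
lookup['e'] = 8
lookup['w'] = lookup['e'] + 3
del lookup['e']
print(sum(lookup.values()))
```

16

del 'm' → {'z': 5, 'w': 2}
lookup['n'] = 0 → {'z': 5, 'w': 2, 'n': 0}
lookup['w'] = 2+1 = 3 → {'z': 5, 'w': 3, 'n': 0}
lookup['e'] = 8 → {'z': 5, 'w': 3, 'n': 0, 'e': 8}
lookup['w'] = lookup['e']+3 = 11 → {'z': 5, 'w': 11, 'n': 0, 'e': 8}
del 'e' → {'z': 5, 'w': 11, 'n': 0}
sum of values = 16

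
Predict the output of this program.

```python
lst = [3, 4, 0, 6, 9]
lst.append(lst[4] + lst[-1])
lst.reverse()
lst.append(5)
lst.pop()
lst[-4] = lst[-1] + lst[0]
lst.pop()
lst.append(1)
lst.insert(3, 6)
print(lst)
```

[18, 9, 21, 6, 0, 4, 1]

append lst[4]+lst[-1] = 9+9 = 18 → [3, 4, 0, 6, 9, 18]
reverse → [18, 9, 6, 0, 4, 3]
append 5 → [18, 9, 6, 0, 4, 3, 5]
pop() removes 5 → [18, 9, 6, 0, 4, 3]
lst[-4] = lst[-1]+lst[0] = 3+18 = 21 → [18, 9, 21, 0, 4, 3]
pop() removes 3 → [18, 9, 21, 0, 4]
append 1 → [18, 9, 21, 0, 4, 1]
insert 6 at 3 → [18, 9, 21, 6, 0, 4, 1]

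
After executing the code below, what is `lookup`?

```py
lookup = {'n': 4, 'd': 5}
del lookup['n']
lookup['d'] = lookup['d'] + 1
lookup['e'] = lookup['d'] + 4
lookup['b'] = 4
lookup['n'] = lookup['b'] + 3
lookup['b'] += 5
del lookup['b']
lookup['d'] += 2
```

del 'n' → {'d': 5}
lookup['d'] = lookup['d']+1 = 6 → {'d': 6}
lookup['e'] = lookup['d']+4 = 10 → {'d': 6, 'e': 10}
lookup['b'] = 4 → {'d': 6, 'e': 10, 'b': 4}
lookup['n'] = lookup['b']+3 = 7 → {'d': 6, 'e': 10, 'b': 4, 'n': 7}
lookup['b'] = 4+5 = 9 → {'d': 6, 'e': 10, 'b': 9, 'n': 7}
del 'b' → {'d': 6, 'e': 10, 'n': 7}
lookup['d'] = 6+2 = 8 → {'d': 8, 'e': 10, 'n': 7}

{'d': 8, 'e': 10, 'n': 7}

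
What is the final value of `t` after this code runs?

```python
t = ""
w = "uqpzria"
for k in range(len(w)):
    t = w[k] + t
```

'airzpqu'

k=0: prepend 'u' → 'u'
k=1: prepend 'q' → 'qu'
k=2: prepend 'p' → 'pqu'
k=3: prepend 'z' → 'zpqu'
k=4: prepend 'r' → 'rzpqu'
k=5: prepend 'i' → 'irzpqu'
k=6: prepend 'a' → 'airzpqu'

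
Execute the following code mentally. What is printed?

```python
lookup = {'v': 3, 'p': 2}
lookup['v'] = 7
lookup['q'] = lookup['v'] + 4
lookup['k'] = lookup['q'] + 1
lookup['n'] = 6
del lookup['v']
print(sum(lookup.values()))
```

lookup['v'] = 7 → {'v': 7, 'p': 2}
lookup['q'] = lookup['v']+4 = 11 → {'v': 7, 'p': 2, 'q': 11}
lookup['k'] = lookup['q']+1 = 12 → {'v': 7, 'p': 2, 'q': 11, 'k': 12}
lookup['n'] = 6 → {'v': 7, 'p': 2, 'q': 11, 'k': 12, 'n': 6}
del 'v' → {'p': 2, 'q': 11, 'k': 12, 'n': 6}
sum of values = 31

31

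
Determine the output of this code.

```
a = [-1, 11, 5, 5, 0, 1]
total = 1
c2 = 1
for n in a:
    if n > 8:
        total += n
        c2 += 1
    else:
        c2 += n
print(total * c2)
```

144

n=-1: not >8; c2=0
n=11: >8, total = 1+11 = 12; c2=1
n=5: not >8; c2=6
n=5: not >8; c2=11
n=0: not >8; c2=11
n=1: not >8; c2=12
total*c2 = 12*12 = 144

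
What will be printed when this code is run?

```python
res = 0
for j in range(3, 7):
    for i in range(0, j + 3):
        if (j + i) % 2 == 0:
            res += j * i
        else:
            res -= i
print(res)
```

232

j=3,i=0: odd sum, res = 0-0 = 0
j=3,i=1: even sum, res = 0+3 = 3
j=3,i=2: odd sum, res = 3-2 = 1
j=3,i=3: even sum, res = 1+9 = 10
j=3,i=4: odd sum, res = 10-4 = 6
j=3,i=5: even sum, res = 6+15 = 21
j=4,i=0: even sum, res = 21+0 = 21
j=4,i=1: odd sum, res = 21-1 = 20
j=4,i=2: even sum, res = 20+8 = 28
j=4,i=3: odd sum, res = 28-3 = 25
j=4,i=4: even sum, res = 25+16 = 41
j=4,i=5: odd sum, res = 41-5 = 36
j=4,i=6: even sum, res = 36+24 = 60
j=5,i=0: odd sum, res = 60-0 = 60
j=5,i=1: even sum, res = 60+5 = 65
j=5,i=2: odd sum, res = 65-2 = 63
j=5,i=3: even sum, res = 63+15 = 78
j=5,i=4: odd sum, res = 78-4 = 74
j=5,i=5: even sum, res = 74+25 = 99
j=5,i=6: odd sum, res = 99-6 = 93
j=5,i=7: even sum, res = 93+35 = 128
j=6,i=0: even sum, res = 128+0 = 128
j=6,i=1: odd sum, res = 128-1 = 127
j=6,i=2: even sum, res = 127+12 = 139
j=6,i=3: odd sum, res = 139-3 = 136
j=6,i=4: even sum, res = 136+24 = 160
j=6,i=5: odd sum, res = 160-5 = 155
j=6,i=6: even sum, res = 155+36 = 191
j=6,i=7: odd sum, res = 191-7 = 184
j=6,i=8: even sum, res = 184+48 = 232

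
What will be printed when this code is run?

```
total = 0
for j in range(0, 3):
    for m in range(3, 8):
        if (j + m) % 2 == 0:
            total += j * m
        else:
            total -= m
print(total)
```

-5

j=0,m=3: odd sum, total = 0-3 = -3
j=0,m=4: even sum, total = (-3)+0 = -3
j=0,m=5: odd sum, total = (-3)-5 = -8
j=0,m=6: even sum, total = (-8)+0 = -8
j=0,m=7: odd sum, total = (-8)-7 = -15
j=1,m=3: even sum, total = (-15)+3 = -12
j=1,m=4: odd sum, total = (-12)-4 = -16
j=1,m=5: even sum, total = (-16)+5 = -11
j=1,m=6: odd sum, total = (-11)-6 = -17
j=1,m=7: even sum, total = (-17)+7 = -10
j=2,m=3: odd sum, total = (-10)-3 = -13
j=2,m=4: even sum, total = (-13)+8 = -5
j=2,m=5: odd sum, total = (-5)-5 = -10
j=2,m=6: even sum, total = (-10)+12 = 2
j=2,m=7: odd sum, total = 2-7 = -5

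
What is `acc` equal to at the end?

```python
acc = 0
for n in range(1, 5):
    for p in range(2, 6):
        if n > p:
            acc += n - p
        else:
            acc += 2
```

n=1,p=2: not 1>2, acc = 0+2 = 2
n=1,p=3: not 1>3, acc = 2+2 = 4
n=1,p=4: not 1>4, acc = 4+2 = 6
n=1,p=5: not 1>5, acc = 6+2 = 8
n=2,p=2: not 2>2, acc = 8+2 = 10
n=2,p=3: not 2>3, acc = 10+2 = 12
n=2,p=4: not 2>4, acc = 12+2 = 14
n=2,p=5: not 2>5, acc = 14+2 = 16
n=3,p=2: 3>2, acc = 16+1 = 17
n=3,p=3: not 3>3, acc = 17+2 = 19
n=3,p=4: not 3>4, acc = 19+2 = 21
n=3,p=5: not 3>5, acc = 21+2 = 23
n=4,p=2: 4>2, acc = 23+2 = 25
n=4,p=3: 4>3, acc = 25+1 = 26
n=4,p=4: not 4>4, acc = 26+2 = 28
n=4,p=5: not 4>5, acc = 28+2 = 30

30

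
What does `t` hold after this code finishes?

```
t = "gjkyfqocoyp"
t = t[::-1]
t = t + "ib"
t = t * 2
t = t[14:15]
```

reverse → 'pyocoqfykjg'
+ 'ib' → 'pyocoqfykjgib'
repeat ×2 → 'pyocoqfykjgibpyocoqfykjgib'
slice [14:15] → 'y'

'y'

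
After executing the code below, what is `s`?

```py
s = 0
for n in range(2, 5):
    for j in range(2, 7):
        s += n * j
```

n=2,j=2: s = 0+4 = 4
n=2,j=3: s = 4+6 = 10
n=2,j=4: s = 10+8 = 18
n=2,j=5: s = 18+10 = 28
n=2,j=6: s = 28+12 = 40
n=3,j=2: s = 40+6 = 46
n=3,j=3: s = 46+9 = 55
n=3,j=4: s = 55+12 = 67
n=3,j=5: s = 67+15 = 82
n=3,j=6: s = 82+18 = 100
n=4,j=2: s = 100+8 = 108
n=4,j=3: s = 108+12 = 120
n=4,j=4: s = 120+16 = 136
n=4,j=5: s = 136+20 = 156
n=4,j=6: s = 156+24 = 180

180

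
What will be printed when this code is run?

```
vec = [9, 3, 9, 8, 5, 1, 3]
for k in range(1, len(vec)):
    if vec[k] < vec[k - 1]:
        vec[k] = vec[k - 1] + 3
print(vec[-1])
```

27

k=1: 3<9, vec[1] = 9+3 = 12 → [9, 12, 9, 8, 5, 1, 3]
k=2: 9<12, vec[2] = 12+3 = 15 → [9, 12, 15, 8, 5, 1, 3]
k=3: 8<15, vec[3] = 15+3 = 18 → [9, 12, 15, 18, 5, 1, 3]
k=4: 5<18, vec[4] = 18+3 = 21 → [9, 12, 15, 18, 21, 1, 3]
k=5: 1<21, vec[5] = 21+3 = 24 → [9, 12, 15, 18, 21, 24, 3]
k=6: 3<24, vec[6] = 24+3 = 27 → [9, 12, 15, 18, 21, 24, 27]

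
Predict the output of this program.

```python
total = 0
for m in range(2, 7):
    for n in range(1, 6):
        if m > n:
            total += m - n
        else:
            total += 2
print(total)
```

55

m=2,n=1: 2>1, total = 0+1 = 1
m=2,n=2: not 2>2, total = 1+2 = 3
m=2,n=3: not 2>3, total = 3+2 = 5
m=2,n=4: not 2>4, total = 5+2 = 7
m=2,n=5: not 2>5, total = 7+2 = 9
m=3,n=1: 3>1, total = 9+2 = 11
m=3,n=2: 3>2, total = 11+1 = 12
m=3,n=3: not 3>3, total = 12+2 = 14
m=3,n=4: not 3>4, total = 14+2 = 16
m=3,n=5: not 3>5, total = 16+2 = 18
m=4,n=1: 4>1, total = 18+3 = 21
m=4,n=2: 4>2, total = 21+2 = 23
m=4,n=3: 4>3, total = 23+1 = 24
m=4,n=4: not 4>4, total = 24+2 = 26
m=4,n=5: not 4>5, total = 26+2 = 28
m=5,n=1: 5>1, total = 28+4 = 32
m=5,n=2: 5>2, total = 32+3 = 35
m=5,n=3: 5>3, total = 35+2 = 37
m=5,n=4: 5>4, total = 37+1 = 38
m=5,n=5: not 5>5, total = 38+2 = 40
m=6,n=1: 6>1, total = 40+5 = 45
m=6,n=2: 6>2, total = 45+4 = 49
m=6,n=3: 6>3, total = 49+3 = 52
m=6,n=4: 6>4, total = 52+2 = 54
m=6,n=5: 6>5, total = 54+1 = 55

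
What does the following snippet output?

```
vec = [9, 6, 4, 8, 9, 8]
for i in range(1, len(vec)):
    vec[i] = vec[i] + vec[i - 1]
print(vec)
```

[9, 15, 19, 27, 36, 44]

i=1: vec[1] = 6+9 = 15 → [9, 15, 4, 8, 9, 8]
i=2: vec[2] = 4+15 = 19 → [9, 15, 19, 8, 9, 8]
i=3: vec[3] = 8+19 = 27 → [9, 15, 19, 27, 9, 8]
i=4: vec[4] = 9+27 = 36 → [9, 15, 19, 27, 36, 8]
i=5: vec[5] = 8+36 = 44 → [9, 15, 19, 27, 36, 44]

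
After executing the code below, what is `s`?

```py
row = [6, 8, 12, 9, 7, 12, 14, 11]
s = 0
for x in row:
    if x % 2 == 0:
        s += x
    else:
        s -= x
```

x=6: even, s = 0+6 = 6
x=8: even, s = 6+8 = 14
x=12: even, s = 14+12 = 26
x=9: not even, s = 26-9 = 17
x=7: not even, s = 17-7 = 10
x=12: even, s = 10+12 = 22
x=14: even, s = 22+14 = 36
x=11: not even, s = 36-11 = 25

25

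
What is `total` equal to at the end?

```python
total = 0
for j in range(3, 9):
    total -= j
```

j=3: total = 0-3 = -3
j=4: total = (-3)-4 = -7
j=5: total = (-7)-5 = -12
j=6: total = (-12)-6 = -18
j=7: total = (-18)-7 = -25
j=8: total = (-25)-8 = -33

-33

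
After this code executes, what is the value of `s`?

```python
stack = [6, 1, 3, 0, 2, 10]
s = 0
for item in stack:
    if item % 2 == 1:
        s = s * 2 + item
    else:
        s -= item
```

-31

item=6: not odd, s = 0-6 = -6
item=1: odd, s = (-6)*2+1 = -11
item=3: odd, s = (-11)*2+3 = -19
item=0: not odd, s = (-19)-0 = -19
item=2: not odd, s = (-19)-2 = -21
item=10: not odd, s = (-21)-10 = -31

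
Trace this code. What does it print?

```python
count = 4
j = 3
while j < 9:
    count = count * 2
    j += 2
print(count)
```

j=3: count = 4*2 = 8
j=5: count = 8*2 = 16
j=7: count = 16*2 = 32

32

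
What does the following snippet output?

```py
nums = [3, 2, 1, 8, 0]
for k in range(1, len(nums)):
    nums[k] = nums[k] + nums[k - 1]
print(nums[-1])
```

14

k=1: nums[1] = 2+3 = 5 → [3, 5, 1, 8, 0]
k=2: nums[2] = 1+5 = 6 → [3, 5, 6, 8, 0]
k=3: nums[3] = 8+6 = 14 → [3, 5, 6, 14, 0]
k=4: nums[4] = 0+14 = 14 → [3, 5, 6, 14, 14]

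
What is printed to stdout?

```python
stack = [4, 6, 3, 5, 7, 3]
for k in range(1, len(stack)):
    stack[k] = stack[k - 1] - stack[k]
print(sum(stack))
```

-50

k=1: stack[1] = 4-6 = -2 → [4, -2, 3, 5, 7, 3]
k=2: stack[2] = (-2)-3 = -5 → [4, -2, -5, 5, 7, 3]
k=3: stack[3] = (-5)-5 = -10 → [4, -2, -5, -10, 7, 3]
k=4: stack[4] = (-10)-7 = -17 → [4, -2, -5, -10, -17, 3]
k=5: stack[5] = (-17)-3 = -20 → [4, -2, -5, -10, -17, -20]
sum = -50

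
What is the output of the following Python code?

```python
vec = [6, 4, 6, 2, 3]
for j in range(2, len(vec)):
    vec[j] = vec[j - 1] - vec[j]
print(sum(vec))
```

-3

j=2: vec[2] = 4-6 = -2 → [6, 4, -2, 2, 3]
j=3: vec[3] = (-2)-2 = -4 → [6, 4, -2, -4, 3]
j=4: vec[4] = (-4)-3 = -7 → [6, 4, -2, -4, -7]
sum = -3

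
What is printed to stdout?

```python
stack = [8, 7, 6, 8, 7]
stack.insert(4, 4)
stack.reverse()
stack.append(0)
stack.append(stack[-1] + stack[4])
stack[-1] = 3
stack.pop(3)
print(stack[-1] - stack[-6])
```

-1

insert 4 at 4 → [8, 7, 6, 8, 4, 7]
reverse → [7, 4, 8, 6, 7, 8]
append 0 → [7, 4, 8, 6, 7, 8, 0]
append stack[-1]+stack[4] = 0+7 = 7 → [7, 4, 8, 6, 7, 8, 0, 7]
stack[-1] = 3 → [7, 4, 8, 6, 7, 8, 0, 3]
pop(3) removes 6 → [7, 4, 8, 7, 8, 0, 3]
stack[-1]-stack[-6] = 3-4 = -1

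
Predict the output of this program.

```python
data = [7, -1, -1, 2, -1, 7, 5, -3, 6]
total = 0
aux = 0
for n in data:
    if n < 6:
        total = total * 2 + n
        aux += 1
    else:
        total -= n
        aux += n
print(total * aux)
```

-13286

n=7: not <6, total = 0-7 = -7; aux=7
n=-1: <6, total = (-7)*2+(-1) = -15; aux=8
n=-1: <6, total = (-15)*2+(-1) = -31; aux=9
n=2: <6, total = (-31)*2+2 = -60; aux=10
n=-1: <6, total = (-60)*2+(-1) = -121; aux=11
n=7: not <6, total = (-121)-7 = -128; aux=18
n=5: <6, total = (-128)*2+5 = -251; aux=19
n=-3: <6, total = (-251)*2+(-3) = -505; aux=20
n=6: not <6, total = (-505)-6 = -511; aux=26
total*aux = (-511)*26 = -13286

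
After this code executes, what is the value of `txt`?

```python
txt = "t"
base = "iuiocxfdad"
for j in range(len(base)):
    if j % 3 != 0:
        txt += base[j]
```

'tuicxda'

j=0: skip
j=1: add 'u' → 'tu'
j=2: add 'i' → 'tui'
j=3: skip
j=4: add 'c' → 'tuic'
j=5: add 'x' → 'tuicx'
j=6: skip
j=7: add 'd' → 'tuicxd'
j=8: add 'a' → 'tuicxda'
j=9: skip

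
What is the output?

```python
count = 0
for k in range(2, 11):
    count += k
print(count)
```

k=2: count = 0+2 = 2
k=3: count = 2+3 = 5
k=4: count = 5+4 = 9
k=5: count = 9+5 = 14
k=6: count = 14+6 = 20
k=7: count = 20+7 = 27
k=8: count = 27+8 = 35
k=9: count = 35+9 = 44
k=10: count = 44+10 = 54

54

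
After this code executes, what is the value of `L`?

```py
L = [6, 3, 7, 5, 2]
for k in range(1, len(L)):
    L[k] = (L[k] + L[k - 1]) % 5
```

k=1: L[1] = (3+6)%5 = 4 → [6, 4, 7, 5, 2]
k=2: L[2] = (7+4)%5 = 1 → [6, 4, 1, 5, 2]
k=3: L[3] = (5+1)%5 = 1 → [6, 4, 1, 1, 2]
k=4: L[4] = (2+1)%5 = 3 → [6, 4, 1, 1, 3]

[6, 4, 1, 1, 3]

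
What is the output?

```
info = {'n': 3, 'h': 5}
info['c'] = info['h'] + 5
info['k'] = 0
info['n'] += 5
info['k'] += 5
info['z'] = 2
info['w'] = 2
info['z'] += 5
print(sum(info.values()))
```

info['c'] = info['h']+5 = 10 → {'n': 3, 'h': 5, 'c': 10}
info['k'] = 0 → {'n': 3, 'h': 5, 'c': 10, 'k': 0}
info['n'] = 3+5 = 8 → {'n': 8, 'h': 5, 'c': 10, 'k': 0}
info['k'] = 0+5 = 5 → {'n': 8, 'h': 5, 'c': 10, 'k': 5}
info['z'] = 2 → {'n': 8, 'h': 5, 'c': 10, 'k': 5, 'z': 2}
info['w'] = 2 → {'n': 8, 'h': 5, 'c': 10, 'k': 5, 'z': 2, 'w': 2}
info['z'] = 2+5 = 7 → {'n': 8, 'h': 5, 'c': 10, 'k': 5, 'z': 7, 'w': 2}
sum of values = 37

37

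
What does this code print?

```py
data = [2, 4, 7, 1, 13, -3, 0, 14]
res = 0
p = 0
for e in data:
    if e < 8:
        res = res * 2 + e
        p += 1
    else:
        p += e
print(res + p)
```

215

e=2: <8, res = 0*2+2 = 2; p=1
e=4: <8, res = 2*2+4 = 8; p=2
e=7: <8, res = 8*2+7 = 23; p=3
e=1: <8, res = 23*2+1 = 47; p=4
e=13: not <8; p=17
e=-3: <8, res = 47*2+(-3) = 91; p=18
e=0: <8, res = 91*2+0 = 182; p=19
e=14: not <8; p=33
res+p = 182+33 = 215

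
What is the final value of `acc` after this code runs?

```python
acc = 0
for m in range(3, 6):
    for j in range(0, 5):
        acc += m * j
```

m=3,j=0: acc = 0+0 = 0
m=3,j=1: acc = 0+3 = 3
m=3,j=2: acc = 3+6 = 9
m=3,j=3: acc = 9+9 = 18
m=3,j=4: acc = 18+12 = 30
m=4,j=0: acc = 30+0 = 30
m=4,j=1: acc = 30+4 = 34
m=4,j=2: acc = 34+8 = 42
m=4,j=3: acc = 42+12 = 54
m=4,j=4: acc = 54+16 = 70
m=5,j=0: acc = 70+0 = 70
m=5,j=1: acc = 70+5 = 75
m=5,j=2: acc = 75+10 = 85
m=5,j=3: acc = 85+15 = 100
m=5,j=4: acc = 100+20 = 120

120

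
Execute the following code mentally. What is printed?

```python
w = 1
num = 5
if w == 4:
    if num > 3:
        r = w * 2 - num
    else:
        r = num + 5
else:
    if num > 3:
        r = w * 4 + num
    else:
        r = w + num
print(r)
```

w=1, num=5
w == 4 is False; num > 3 is True
→ r = w * 4 + num = 9

9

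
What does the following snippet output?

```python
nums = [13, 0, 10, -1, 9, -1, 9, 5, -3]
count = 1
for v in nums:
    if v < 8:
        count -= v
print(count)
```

v=13: not <8
v=0: <8, count = 1-0 = 1
v=10: not <8
v=-1: <8, count = 1-(-1) = 2
v=9: not <8
v=-1: <8, count = 2-(-1) = 3
v=9: not <8
v=5: <8, count = 3-5 = -2
v=-3: <8, count = (-2)-(-3) = 1

1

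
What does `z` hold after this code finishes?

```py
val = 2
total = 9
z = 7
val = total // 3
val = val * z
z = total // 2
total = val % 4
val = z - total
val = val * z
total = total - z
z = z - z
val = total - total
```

val = 9//3 = 3
val = 3*7 = 21
z = 9//2 = 4
total = 21%4 = 1
val = 4-1 = 3
val = 3*4 = 12
total = 1-4 = -3
z = 4-4 = 0
val = (-3)-(-3) = 0

0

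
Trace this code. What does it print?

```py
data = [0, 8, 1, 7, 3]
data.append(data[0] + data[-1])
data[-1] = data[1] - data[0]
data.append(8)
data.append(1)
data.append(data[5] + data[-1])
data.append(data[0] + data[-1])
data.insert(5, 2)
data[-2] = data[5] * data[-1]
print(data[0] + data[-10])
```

8

append data[0]+data[-1] = 0+3 = 3 → [0, 8, 1, 7, 3, 3]
data[-1] = data[1]-data[0] = 8-0 = 8 → [0, 8, 1, 7, 3, 8]
append 8 → [0, 8, 1, 7, 3, 8, 8]
append 1 → [0, 8, 1, 7, 3, 8, 8, 1]
append data[5]+data[-1] = 8+1 = 9 → [0, 8, 1, 7, 3, 8, 8, 1, 9]
append data[0]+data[-1] = 0+9 = 9 → [0, 8, 1, 7, 3, 8, 8, 1, 9, 9]
insert 2 at 5 → [0, 8, 1, 7, 3, 2, 8, 8, 1, 9, 9]
data[-2] = data[5]*data[-1] = 2*9 = 18 → [0, 8, 1, 7, 3, 2, 8, 8, 1, 18, 9]
data[0]+data[-10] = 0+8 = 8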